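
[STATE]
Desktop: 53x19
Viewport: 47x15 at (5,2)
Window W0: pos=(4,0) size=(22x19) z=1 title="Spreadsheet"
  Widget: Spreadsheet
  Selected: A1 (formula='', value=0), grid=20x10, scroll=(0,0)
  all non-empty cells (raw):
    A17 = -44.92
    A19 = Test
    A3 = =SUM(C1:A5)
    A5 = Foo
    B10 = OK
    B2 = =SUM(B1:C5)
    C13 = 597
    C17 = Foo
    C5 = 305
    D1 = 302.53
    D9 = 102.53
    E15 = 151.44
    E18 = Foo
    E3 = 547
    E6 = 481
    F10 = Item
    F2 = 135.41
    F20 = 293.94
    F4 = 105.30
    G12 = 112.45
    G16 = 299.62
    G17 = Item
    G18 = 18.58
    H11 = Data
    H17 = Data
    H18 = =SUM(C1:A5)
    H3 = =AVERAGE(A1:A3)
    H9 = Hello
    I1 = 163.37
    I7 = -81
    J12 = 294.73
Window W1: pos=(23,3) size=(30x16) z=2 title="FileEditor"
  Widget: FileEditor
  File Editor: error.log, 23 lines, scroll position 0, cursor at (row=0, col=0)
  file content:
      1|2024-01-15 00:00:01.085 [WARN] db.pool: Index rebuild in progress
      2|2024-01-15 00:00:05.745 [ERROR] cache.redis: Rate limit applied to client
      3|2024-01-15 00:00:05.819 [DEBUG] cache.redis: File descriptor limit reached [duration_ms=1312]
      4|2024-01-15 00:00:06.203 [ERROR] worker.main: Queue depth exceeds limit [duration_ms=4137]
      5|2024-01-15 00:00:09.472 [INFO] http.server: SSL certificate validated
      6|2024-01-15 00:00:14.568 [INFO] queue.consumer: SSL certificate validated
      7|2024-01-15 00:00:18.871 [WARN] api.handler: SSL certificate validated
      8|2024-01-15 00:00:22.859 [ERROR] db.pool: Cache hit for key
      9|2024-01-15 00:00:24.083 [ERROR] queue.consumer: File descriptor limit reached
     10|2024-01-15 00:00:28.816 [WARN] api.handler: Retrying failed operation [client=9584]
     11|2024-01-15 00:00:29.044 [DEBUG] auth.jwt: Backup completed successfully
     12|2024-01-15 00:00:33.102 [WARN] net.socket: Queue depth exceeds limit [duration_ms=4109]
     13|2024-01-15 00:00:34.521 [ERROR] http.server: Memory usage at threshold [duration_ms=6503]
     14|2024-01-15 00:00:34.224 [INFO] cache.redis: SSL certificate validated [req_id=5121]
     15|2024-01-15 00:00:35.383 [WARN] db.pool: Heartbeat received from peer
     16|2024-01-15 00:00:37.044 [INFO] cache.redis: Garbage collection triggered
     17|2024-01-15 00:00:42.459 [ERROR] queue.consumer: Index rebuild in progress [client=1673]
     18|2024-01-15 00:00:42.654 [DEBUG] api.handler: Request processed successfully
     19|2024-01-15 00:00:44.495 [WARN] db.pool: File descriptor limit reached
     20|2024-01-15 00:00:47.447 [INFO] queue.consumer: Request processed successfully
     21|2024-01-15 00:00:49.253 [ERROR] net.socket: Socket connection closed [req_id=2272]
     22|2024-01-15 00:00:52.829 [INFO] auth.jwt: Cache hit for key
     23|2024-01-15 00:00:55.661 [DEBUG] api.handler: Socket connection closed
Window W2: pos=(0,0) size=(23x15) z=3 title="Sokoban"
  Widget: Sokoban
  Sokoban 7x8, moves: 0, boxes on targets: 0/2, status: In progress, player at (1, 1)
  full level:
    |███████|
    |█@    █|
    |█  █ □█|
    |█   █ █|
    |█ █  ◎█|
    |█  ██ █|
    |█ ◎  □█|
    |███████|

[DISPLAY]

─────────────────┨──┨                          
███              ┃┏━━━━━━━━━━━━━━━━━━━━━━━━━━━━
  █              ┃┃ FileEditor                 
 □█              ┃┠────────────────────────────
█ █              ┃┃█024-01-15 00:00:01.085 [WA▲
 ◎█              ┃┃2024-01-15 00:00:05.745 [ER█
█ █              ┃┃2024-01-15 00:00:05.819 [DE░
 □█              ┃┃2024-01-15 00:00:06.203 [ER░
███              ┃┃2024-01-15 00:00:09.472 [IN░
s: 0  0/2        ┃┃2024-01-15 00:00:14.568 [IN░
                 ┃┃2024-01-15 00:00:18.871 [WA░
                 ┃┃2024-01-15 00:00:22.859 [ER░
━━━━━━━━━━━━━━━━━┛┃2024-01-15 00:00:24.083 [ER░
 10        0OK    ┃2024-01-15 00:00:28.816 [WA░
 11        0      ┃2024-01-15 00:00:29.044 [DE░


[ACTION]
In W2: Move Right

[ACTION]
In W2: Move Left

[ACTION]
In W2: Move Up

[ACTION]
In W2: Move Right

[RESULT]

─────────────────┨──┨                          
███              ┃┏━━━━━━━━━━━━━━━━━━━━━━━━━━━━
  █              ┃┃ FileEditor                 
 □█              ┃┠────────────────────────────
█ █              ┃┃█024-01-15 00:00:01.085 [WA▲
 ◎█              ┃┃2024-01-15 00:00:05.745 [ER█
█ █              ┃┃2024-01-15 00:00:05.819 [DE░
 □█              ┃┃2024-01-15 00:00:06.203 [ER░
███              ┃┃2024-01-15 00:00:09.472 [IN░
s: 3  0/2        ┃┃2024-01-15 00:00:14.568 [IN░
                 ┃┃2024-01-15 00:00:18.871 [WA░
                 ┃┃2024-01-15 00:00:22.859 [ER░
━━━━━━━━━━━━━━━━━┛┃2024-01-15 00:00:24.083 [ER░
 10        0OK    ┃2024-01-15 00:00:28.816 [WA░
 11        0      ┃2024-01-15 00:00:29.044 [DE░


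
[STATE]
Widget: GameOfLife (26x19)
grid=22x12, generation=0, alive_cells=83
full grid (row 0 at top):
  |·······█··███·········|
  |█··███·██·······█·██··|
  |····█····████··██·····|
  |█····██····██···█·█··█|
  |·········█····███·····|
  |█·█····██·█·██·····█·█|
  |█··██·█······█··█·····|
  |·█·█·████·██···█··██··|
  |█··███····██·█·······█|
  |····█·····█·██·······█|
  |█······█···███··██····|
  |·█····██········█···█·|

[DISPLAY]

Gen: 0                    
·······█··███·········    
█··███·██·······█·██··    
····█····████··██·····    
█····██····██···█·█··█    
·········█····███·····    
█·█····██·█·██·····█·█    
█··██·█······█··█·····    
·█·█·████·██···█··██··    
█··███····██·█·······█    
····█·····█·██·······█    
█······█···███··██····    
·█····██········█···█·    
                          
                          
                          
                          
                          
                          


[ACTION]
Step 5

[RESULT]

Gen: 5                    
··█·█·················    
··█·█····███······██··    
··█······███··········    
··█·██···██·██········    
█······█··█·█······█··    
··········█···█···█·█·    
████·····██·····█···█·    
····█····█··█·█·████··    
····█·······██········    
····██·█████··········    
·····█····███·········    
······███████·········    
                          
                          
                          
                          
                          
                          


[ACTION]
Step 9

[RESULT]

Gen: 14                   
·█████················    
·██████████···········    
█·█·······█··██·······    
·█····█████··██·······    
███·█··········█·█··█·    
··█··········███·█··█·    
·············███·█···█    
···················██·    
···················█··    
············██········    
···········█··█·······    
············█·█·······    
                          
                          
                          
                          
                          
                          


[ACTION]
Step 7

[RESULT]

Gen: 21                   
·········█··███·······    
·█·······██████·······    
█···█·····██·█········    
█···██················    
█····██··█·██····██···    
█···█··███·█······██··    
██·██···█·····█████···    
··█············██·····    
·············█·██·····    
············█··█······    
············███·······    
······················    
                          
                          
                          
                          
                          
                          


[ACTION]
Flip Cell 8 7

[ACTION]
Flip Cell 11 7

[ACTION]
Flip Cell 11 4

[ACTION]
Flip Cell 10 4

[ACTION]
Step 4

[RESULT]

Gen: 25                   
······················    
····██···█·█··········    
··██████··███·········    
·██······██·██···█·█··    
·········█··██···█··█·    
····█······██····█··█·    
····█······██·····██··    
····█····█·█··········    
······███·············    
······················    
···········██·········    
···········███········    
                          
                          
                          
                          
                          
                          


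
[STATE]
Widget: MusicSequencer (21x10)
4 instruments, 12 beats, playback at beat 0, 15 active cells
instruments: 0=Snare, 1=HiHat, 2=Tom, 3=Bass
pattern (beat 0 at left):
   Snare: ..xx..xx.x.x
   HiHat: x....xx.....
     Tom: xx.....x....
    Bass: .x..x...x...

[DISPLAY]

      ▼12345678901   
 Snare··██··██·█·█   
 HiHat█····██·····   
   Tom██·····█····   
  Bass·█··█···█···   
                     
                     
                     
                     
                     


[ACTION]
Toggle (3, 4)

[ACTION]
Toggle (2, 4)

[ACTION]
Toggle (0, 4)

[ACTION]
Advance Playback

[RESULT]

      0▼2345678901   
 Snare··███·██·█·█   
 HiHat█····██·····   
   Tom██··█··█····   
  Bass·█······█···   
                     
                     
                     
                     
                     


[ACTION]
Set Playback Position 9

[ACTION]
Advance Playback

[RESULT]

      0123456789▼1   
 Snare··███·██·█·█   
 HiHat█····██·····   
   Tom██··█··█····   
  Bass·█······█···   
                     
                     
                     
                     
                     


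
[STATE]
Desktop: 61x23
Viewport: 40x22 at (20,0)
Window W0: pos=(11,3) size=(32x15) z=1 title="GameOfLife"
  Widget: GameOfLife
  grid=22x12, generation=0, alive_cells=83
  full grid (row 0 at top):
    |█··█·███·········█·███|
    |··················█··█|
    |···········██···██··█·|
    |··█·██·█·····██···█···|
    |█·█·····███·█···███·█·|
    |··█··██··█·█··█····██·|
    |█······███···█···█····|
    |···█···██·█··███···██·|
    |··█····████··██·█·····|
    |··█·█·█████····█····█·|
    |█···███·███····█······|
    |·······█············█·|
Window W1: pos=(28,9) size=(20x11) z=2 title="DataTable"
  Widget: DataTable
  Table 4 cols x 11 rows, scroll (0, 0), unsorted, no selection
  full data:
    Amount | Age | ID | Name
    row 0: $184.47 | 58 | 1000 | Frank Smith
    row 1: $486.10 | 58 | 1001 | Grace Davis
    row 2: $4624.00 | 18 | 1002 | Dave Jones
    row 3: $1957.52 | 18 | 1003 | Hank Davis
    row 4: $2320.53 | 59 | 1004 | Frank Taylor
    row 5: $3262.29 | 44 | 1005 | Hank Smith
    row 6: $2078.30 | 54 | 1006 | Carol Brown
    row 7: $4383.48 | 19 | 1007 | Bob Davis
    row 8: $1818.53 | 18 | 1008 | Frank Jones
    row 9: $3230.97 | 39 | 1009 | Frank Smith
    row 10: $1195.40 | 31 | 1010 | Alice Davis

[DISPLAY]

                                        
                                        
                                        
━━━━━━━━━━━━━━━━━━━━━━┓                 
ife                   ┃                 
──────────────────────┨                 
                      ┃                 
··········█··█        ┃                 
···██···██··█·        ┃                 
·····██·┏━━━━━━━━━━━━━━━━━━┓            
███·█···┃ DataTable        ┃            
·█·█··█·┠──────────────────┨            
██···█··┃Amount  │Age│ID  │┃            
█·█··███┃────────┼───┼────┼┃            
███··██·┃$184.47 │58 │1000│┃            
███····█┃$486.10 │58 │1001│┃            
███····█┃$4624.00│18 │1002│┃            
━━━━━━━━┃$1957.52│18 │1003│┃            
        ┃$2320.53│59 │1004│┃            
        ┗━━━━━━━━━━━━━━━━━━┛            
                                        
                                        


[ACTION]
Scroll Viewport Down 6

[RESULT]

                                        
                                        
━━━━━━━━━━━━━━━━━━━━━━┓                 
ife                   ┃                 
──────────────────────┨                 
                      ┃                 
··········█··█        ┃                 
···██···██··█·        ┃                 
·····██·┏━━━━━━━━━━━━━━━━━━┓            
███·█···┃ DataTable        ┃            
·█·█··█·┠──────────────────┨            
██···█··┃Amount  │Age│ID  │┃            
█·█··███┃────────┼───┼────┼┃            
███··██·┃$184.47 │58 │1000│┃            
███····█┃$486.10 │58 │1001│┃            
███····█┃$4624.00│18 │1002│┃            
━━━━━━━━┃$1957.52│18 │1003│┃            
        ┃$2320.53│59 │1004│┃            
        ┗━━━━━━━━━━━━━━━━━━┛            
                                        
                                        
                                        


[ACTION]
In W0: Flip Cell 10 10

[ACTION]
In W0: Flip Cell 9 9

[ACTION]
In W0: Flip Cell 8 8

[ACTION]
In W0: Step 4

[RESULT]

                                        
                                        
━━━━━━━━━━━━━━━━━━━━━━┓                 
ife                   ┃                 
──────────────────────┨                 
                      ┃                 
·····█····██·█        ┃                 
····██·█·█····        ┃                 
·····█·█┏━━━━━━━━━━━━━━━━━━┓            
·······█┃ DataTable        ┃            
·█····██┠──────────────────┨            
·······█┃Amount  │Age│ID  │┃            
███···██┃────────┼───┼────┼┃            
···█··█·┃$184.47 │58 │1000│┃            
·······█┃$486.10 │58 │1001│┃            
········┃$4624.00│18 │1002│┃            
━━━━━━━━┃$1957.52│18 │1003│┃            
        ┃$2320.53│59 │1004│┃            
        ┗━━━━━━━━━━━━━━━━━━┛            
                                        
                                        
                                        


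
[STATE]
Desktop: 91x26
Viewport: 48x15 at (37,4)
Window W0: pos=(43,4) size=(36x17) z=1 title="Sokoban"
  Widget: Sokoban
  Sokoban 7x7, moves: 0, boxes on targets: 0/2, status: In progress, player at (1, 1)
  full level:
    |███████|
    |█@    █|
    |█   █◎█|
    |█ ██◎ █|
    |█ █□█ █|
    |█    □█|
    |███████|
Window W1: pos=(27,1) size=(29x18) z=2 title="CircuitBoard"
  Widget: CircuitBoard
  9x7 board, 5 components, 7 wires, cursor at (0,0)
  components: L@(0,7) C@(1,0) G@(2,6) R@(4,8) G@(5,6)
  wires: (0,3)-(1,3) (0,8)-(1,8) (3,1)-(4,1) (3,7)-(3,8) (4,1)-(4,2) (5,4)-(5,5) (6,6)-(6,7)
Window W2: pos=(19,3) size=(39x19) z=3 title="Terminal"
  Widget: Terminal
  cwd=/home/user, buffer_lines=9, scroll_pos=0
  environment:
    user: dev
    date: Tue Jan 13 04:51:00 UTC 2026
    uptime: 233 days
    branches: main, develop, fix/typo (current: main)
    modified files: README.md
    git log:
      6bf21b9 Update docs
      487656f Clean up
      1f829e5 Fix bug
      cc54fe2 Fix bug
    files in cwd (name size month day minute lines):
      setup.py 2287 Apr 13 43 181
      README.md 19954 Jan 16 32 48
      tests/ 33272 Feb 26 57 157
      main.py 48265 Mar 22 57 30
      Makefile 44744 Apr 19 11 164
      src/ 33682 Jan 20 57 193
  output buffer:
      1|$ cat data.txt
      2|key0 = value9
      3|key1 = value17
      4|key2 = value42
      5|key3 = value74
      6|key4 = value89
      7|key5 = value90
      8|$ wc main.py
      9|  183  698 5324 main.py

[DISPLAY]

                    ┃━━━━━━━━━━━━━━━━━━━━┓      
────────────────────┨                    ┃      
                    ┃────────────────────┨      
                    ┃                    ┃      
                    ┃                    ┃      
                    ┃                    ┃      
                    ┃                    ┃      
                    ┃                    ┃      
                    ┃                    ┃      
                    ┃                    ┃      
ain.py              ┃                    ┃      
                    ┃                    ┃      
                    ┃                    ┃      
                    ┃                    ┃      
                    ┃                    ┃      


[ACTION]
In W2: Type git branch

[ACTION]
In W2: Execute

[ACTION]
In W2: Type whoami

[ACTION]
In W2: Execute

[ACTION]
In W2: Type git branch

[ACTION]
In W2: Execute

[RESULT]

                    ┃━━━━━━━━━━━━━━━━━━━━┓      
────────────────────┨                    ┃      
                    ┃────────────────────┨      
                    ┃                    ┃      
                    ┃                    ┃      
ain.py              ┃                    ┃      
                    ┃                    ┃      
                    ┃                    ┃      
                    ┃                    ┃      
                    ┃                    ┃      
                    ┃                    ┃      
                    ┃                    ┃      
                    ┃                    ┃      
                    ┃                    ┃      
                    ┃                    ┃      


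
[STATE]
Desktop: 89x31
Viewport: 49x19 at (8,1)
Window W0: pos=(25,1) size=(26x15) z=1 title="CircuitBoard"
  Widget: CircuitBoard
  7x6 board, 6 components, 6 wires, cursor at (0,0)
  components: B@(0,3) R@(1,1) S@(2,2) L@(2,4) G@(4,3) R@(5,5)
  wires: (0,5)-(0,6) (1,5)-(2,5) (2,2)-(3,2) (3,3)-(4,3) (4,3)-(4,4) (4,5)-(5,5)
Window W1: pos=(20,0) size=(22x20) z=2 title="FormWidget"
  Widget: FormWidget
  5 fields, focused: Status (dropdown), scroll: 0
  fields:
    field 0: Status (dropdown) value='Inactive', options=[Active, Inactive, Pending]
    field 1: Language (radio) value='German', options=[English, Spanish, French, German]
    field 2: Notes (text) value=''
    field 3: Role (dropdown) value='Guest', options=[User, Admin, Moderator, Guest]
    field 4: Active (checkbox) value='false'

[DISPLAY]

            ┃ FormWidget         ┃━━━━━━━━┓      
            ┠────────────────────┨        ┃      
            ┃> Status:     [Ina▼]┃────────┨      
            ┃  Language:   ( ) En┃        ┃      
            ┃  Notes:      [    ]┃B       ┃      
            ┃  Role:       [Gue▼]┃        ┃      
            ┃  Active:     [ ]   ┃        ┃      
            ┃                    ┃        ┃      
            ┃                    ┃    L   ┃      
            ┃                    ┃        ┃      
            ┃                    ┃·       ┃      
            ┃                    ┃│       ┃      
            ┃                    ┃G ─ ·   ┃      
            ┃                    ┃        ┃      
            ┃                    ┃━━━━━━━━┛      
            ┃                    ┃               
            ┃                    ┃               
            ┃                    ┃               
            ┗━━━━━━━━━━━━━━━━━━━━┛               


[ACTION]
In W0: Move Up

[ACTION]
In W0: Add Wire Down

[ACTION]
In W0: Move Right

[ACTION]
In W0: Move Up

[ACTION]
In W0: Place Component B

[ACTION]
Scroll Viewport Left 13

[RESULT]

                    ┃ FormWidget         ┃━━━━━━━
                    ┠────────────────────┨       
                    ┃> Status:     [Ina▼]┃───────
                    ┃  Language:   ( ) En┃       
                    ┃  Notes:      [    ]┃B      
                    ┃  Role:       [Gue▼]┃       
                    ┃  Active:     [ ]   ┃       
                    ┃                    ┃       
                    ┃                    ┃    L  
                    ┃                    ┃       
                    ┃                    ┃·      
                    ┃                    ┃│      
                    ┃                    ┃G ─ ·  
                    ┃                    ┃       
                    ┃                    ┃━━━━━━━
                    ┃                    ┃       
                    ┃                    ┃       
                    ┃                    ┃       
                    ┗━━━━━━━━━━━━━━━━━━━━┛       


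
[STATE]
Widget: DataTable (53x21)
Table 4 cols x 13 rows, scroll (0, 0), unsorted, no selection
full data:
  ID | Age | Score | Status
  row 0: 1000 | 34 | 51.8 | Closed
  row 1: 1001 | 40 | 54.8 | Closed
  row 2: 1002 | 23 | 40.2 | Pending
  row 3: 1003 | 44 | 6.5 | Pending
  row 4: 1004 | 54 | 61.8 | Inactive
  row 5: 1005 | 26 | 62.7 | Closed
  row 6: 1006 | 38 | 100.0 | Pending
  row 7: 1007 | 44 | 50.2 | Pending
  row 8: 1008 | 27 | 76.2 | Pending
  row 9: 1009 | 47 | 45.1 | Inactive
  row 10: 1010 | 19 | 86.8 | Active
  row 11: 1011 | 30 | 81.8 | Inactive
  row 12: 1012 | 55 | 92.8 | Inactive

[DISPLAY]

ID  │Age│Score│Status                                
────┼───┼─────┼────────                              
1000│34 │51.8 │Closed                                
1001│40 │54.8 │Closed                                
1002│23 │40.2 │Pending                               
1003│44 │6.5  │Pending                               
1004│54 │61.8 │Inactive                              
1005│26 │62.7 │Closed                                
1006│38 │100.0│Pending                               
1007│44 │50.2 │Pending                               
1008│27 │76.2 │Pending                               
1009│47 │45.1 │Inactive                              
1010│19 │86.8 │Active                                
1011│30 │81.8 │Inactive                              
1012│55 │92.8 │Inactive                              
                                                     
                                                     
                                                     
                                                     
                                                     
                                                     


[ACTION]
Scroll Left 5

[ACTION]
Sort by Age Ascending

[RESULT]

ID  │Ag▲│Score│Status                                
────┼───┼─────┼────────                              
1010│19 │86.8 │Active                                
1002│23 │40.2 │Pending                               
1005│26 │62.7 │Closed                                
1008│27 │76.2 │Pending                               
1011│30 │81.8 │Inactive                              
1000│34 │51.8 │Closed                                
1006│38 │100.0│Pending                               
1001│40 │54.8 │Closed                                
1003│44 │6.5  │Pending                               
1007│44 │50.2 │Pending                               
1009│47 │45.1 │Inactive                              
1004│54 │61.8 │Inactive                              
1012│55 │92.8 │Inactive                              
                                                     
                                                     
                                                     
                                                     
                                                     
                                                     


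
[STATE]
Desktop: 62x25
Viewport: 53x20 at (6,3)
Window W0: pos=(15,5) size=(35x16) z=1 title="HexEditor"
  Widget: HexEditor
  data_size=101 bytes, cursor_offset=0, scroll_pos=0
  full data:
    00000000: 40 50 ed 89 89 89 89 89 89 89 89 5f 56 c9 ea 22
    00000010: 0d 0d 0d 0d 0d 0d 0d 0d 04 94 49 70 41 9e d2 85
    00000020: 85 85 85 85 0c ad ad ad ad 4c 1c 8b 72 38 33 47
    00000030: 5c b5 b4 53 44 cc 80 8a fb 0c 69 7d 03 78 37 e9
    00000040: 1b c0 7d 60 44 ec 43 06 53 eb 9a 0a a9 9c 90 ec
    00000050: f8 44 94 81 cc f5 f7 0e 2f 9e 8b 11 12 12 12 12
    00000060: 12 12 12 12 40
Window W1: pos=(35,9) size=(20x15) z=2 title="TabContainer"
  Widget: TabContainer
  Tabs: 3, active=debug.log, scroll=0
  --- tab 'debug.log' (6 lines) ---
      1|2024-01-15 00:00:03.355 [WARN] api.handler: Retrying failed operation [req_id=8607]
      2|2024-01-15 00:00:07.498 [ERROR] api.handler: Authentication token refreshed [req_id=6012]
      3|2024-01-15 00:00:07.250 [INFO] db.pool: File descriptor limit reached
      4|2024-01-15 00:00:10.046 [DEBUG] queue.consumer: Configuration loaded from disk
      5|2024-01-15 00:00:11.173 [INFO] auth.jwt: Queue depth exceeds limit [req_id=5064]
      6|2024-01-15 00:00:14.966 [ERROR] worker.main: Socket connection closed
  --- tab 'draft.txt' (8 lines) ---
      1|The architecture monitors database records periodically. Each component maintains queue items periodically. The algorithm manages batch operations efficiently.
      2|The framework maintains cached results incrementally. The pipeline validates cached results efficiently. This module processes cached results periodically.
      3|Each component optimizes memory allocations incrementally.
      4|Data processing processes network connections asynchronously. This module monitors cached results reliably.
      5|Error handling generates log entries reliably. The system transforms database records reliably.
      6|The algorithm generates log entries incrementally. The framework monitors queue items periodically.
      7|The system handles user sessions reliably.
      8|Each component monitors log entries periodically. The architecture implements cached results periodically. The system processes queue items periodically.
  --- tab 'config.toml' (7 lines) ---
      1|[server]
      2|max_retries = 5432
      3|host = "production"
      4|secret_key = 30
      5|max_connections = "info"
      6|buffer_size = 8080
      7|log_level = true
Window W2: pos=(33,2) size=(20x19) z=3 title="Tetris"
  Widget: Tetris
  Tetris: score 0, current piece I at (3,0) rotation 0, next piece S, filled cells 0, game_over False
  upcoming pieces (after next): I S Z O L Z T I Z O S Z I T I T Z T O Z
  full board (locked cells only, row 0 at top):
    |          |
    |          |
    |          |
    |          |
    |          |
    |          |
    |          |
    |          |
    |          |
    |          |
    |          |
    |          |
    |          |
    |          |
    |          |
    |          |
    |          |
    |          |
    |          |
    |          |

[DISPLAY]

                           ┃ Tetris           ┃      
                           ┠──────────────────┨      
         ┏━━━━━━━━━━━━━━━━━┃                  ┃      
         ┃ HexEditor       ┃                  ┃      
         ┠─────────────────┃                  ┃      
         ┃00000000  40 50 e┃                  ┃      
         ┃00000010  0d 0d 0┃                  ┃━┓    
         ┃00000020  85 85 8┃                  ┃ ┃    
         ┃00000030  5c b5 b┃                  ┃─┨    
         ┃00000040  1b c0 7┃                  ┃t┃    
         ┃00000050  f8 44 9┃                  ┃─┃    
         ┃00000060  12 12 1┃                  ┃0┃    
         ┃                 ┃                  ┃0┃    
         ┃                 ┃                  ┃0┃    
         ┃                 ┃                  ┃1┃    
         ┃                 ┃                  ┃1┃    
         ┃                 ┃                  ┃1┃    
         ┗━━━━━━━━━━━━━━━━━┗━━━━━━━━━━━━━━━━━━┛ ┃    
                             ┃                  ┃    
                             ┃                  ┃    


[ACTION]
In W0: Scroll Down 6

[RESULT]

                           ┃ Tetris           ┃      
                           ┠──────────────────┨      
         ┏━━━━━━━━━━━━━━━━━┃                  ┃      
         ┃ HexEditor       ┃                  ┃      
         ┠─────────────────┃                  ┃      
         ┃00000060  12 12 1┃                  ┃      
         ┃                 ┃                  ┃━┓    
         ┃                 ┃                  ┃ ┃    
         ┃                 ┃                  ┃─┨    
         ┃                 ┃                  ┃t┃    
         ┃                 ┃                  ┃─┃    
         ┃                 ┃                  ┃0┃    
         ┃                 ┃                  ┃0┃    
         ┃                 ┃                  ┃0┃    
         ┃                 ┃                  ┃1┃    
         ┃                 ┃                  ┃1┃    
         ┃                 ┃                  ┃1┃    
         ┗━━━━━━━━━━━━━━━━━┗━━━━━━━━━━━━━━━━━━┛ ┃    
                             ┃                  ┃    
                             ┃                  ┃    


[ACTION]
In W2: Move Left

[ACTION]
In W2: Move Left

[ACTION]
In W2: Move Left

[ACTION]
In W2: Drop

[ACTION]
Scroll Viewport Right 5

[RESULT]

                        ┃ Tetris           ┃         
                        ┠──────────────────┨         
      ┏━━━━━━━━━━━━━━━━━┃                  ┃         
      ┃ HexEditor       ┃                  ┃         
      ┠─────────────────┃                  ┃         
      ┃00000060  12 12 1┃                  ┃         
      ┃                 ┃                  ┃━┓       
      ┃                 ┃                  ┃ ┃       
      ┃                 ┃                  ┃─┨       
      ┃                 ┃                  ┃t┃       
      ┃                 ┃                  ┃─┃       
      ┃                 ┃                  ┃0┃       
      ┃                 ┃                  ┃0┃       
      ┃                 ┃                  ┃0┃       
      ┃                 ┃                  ┃1┃       
      ┃                 ┃                  ┃1┃       
      ┃                 ┃                  ┃1┃       
      ┗━━━━━━━━━━━━━━━━━┗━━━━━━━━━━━━━━━━━━┛ ┃       
                          ┃                  ┃       
                          ┃                  ┃       


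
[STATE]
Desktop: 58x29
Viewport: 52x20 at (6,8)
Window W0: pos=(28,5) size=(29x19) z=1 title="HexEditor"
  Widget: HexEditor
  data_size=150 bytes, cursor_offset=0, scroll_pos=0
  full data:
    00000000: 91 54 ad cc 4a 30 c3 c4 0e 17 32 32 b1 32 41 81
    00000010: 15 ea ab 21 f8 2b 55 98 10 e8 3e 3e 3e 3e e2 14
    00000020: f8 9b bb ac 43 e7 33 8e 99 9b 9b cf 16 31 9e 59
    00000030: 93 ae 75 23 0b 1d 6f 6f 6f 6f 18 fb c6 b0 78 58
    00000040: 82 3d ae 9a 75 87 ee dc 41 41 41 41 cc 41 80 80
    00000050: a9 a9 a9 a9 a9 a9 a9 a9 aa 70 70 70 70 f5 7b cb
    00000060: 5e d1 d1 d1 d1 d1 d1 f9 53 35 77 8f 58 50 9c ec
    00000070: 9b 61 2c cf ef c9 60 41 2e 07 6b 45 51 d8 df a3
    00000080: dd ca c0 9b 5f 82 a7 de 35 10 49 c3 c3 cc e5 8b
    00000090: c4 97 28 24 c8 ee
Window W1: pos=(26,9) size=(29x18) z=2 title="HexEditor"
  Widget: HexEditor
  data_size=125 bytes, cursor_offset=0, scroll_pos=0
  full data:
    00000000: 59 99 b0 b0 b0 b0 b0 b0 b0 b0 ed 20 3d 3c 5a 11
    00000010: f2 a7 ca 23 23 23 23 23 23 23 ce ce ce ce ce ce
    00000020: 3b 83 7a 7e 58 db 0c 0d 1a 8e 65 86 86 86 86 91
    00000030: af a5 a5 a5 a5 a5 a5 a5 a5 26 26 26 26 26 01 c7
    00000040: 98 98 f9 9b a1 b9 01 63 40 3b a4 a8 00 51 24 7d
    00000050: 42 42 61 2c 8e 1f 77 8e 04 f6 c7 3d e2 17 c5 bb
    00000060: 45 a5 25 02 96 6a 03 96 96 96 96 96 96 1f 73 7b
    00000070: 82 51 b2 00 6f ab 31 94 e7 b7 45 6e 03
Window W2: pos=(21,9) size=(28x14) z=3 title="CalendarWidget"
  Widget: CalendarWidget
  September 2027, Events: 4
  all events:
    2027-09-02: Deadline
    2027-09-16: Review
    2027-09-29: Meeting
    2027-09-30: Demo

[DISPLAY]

                      ┃00000000  91 54 ad cc 4a 30┃ 
               ┏━━━━━━━━━━━━━━━━━━━━━━━━━━┓━━━━━┓b┃ 
               ┃ CalendarWidget           ┃     ┃7┃ 
               ┠──────────────────────────┨─────┨d┃ 
               ┃      September 2027      ┃b0 b0┃7┃ 
               ┃Mo Tu We Th Fr Sa Su      ┃23 23┃9┃ 
               ┃       1  2*  3  4  5     ┃58 db┃1┃ 
               ┃ 6  7  8  9 10 11 12      ┃a5 a5┃9┃ 
               ┃13 14 15 16* 17 18 19     ┃a1 b9┃2┃ 
               ┃20 21 22 23 24 25 26      ┃8e 1f┃e┃ 
               ┃27 28 29* 30*             ┃96 6a┃ ┃ 
               ┃                          ┃6f ab┃ ┃ 
               ┃                          ┃     ┃ ┃ 
               ┃                          ┃     ┃ ┃ 
               ┗━━━━━━━━━━━━━━━━━━━━━━━━━━┛     ┃ ┃ 
                    ┃                           ┃━┛ 
                    ┃                           ┃   
                    ┃                           ┃   
                    ┗━━━━━━━━━━━━━━━━━━━━━━━━━━━┛   
                                                    


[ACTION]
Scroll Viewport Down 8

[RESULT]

               ┏━━━━━━━━━━━━━━━━━━━━━━━━━━┓━━━━━┓b┃ 
               ┃ CalendarWidget           ┃     ┃7┃ 
               ┠──────────────────────────┨─────┨d┃ 
               ┃      September 2027      ┃b0 b0┃7┃ 
               ┃Mo Tu We Th Fr Sa Su      ┃23 23┃9┃ 
               ┃       1  2*  3  4  5     ┃58 db┃1┃ 
               ┃ 6  7  8  9 10 11 12      ┃a5 a5┃9┃ 
               ┃13 14 15 16* 17 18 19     ┃a1 b9┃2┃ 
               ┃20 21 22 23 24 25 26      ┃8e 1f┃e┃ 
               ┃27 28 29* 30*             ┃96 6a┃ ┃ 
               ┃                          ┃6f ab┃ ┃ 
               ┃                          ┃     ┃ ┃ 
               ┃                          ┃     ┃ ┃ 
               ┗━━━━━━━━━━━━━━━━━━━━━━━━━━┛     ┃ ┃ 
                    ┃                           ┃━┛ 
                    ┃                           ┃   
                    ┃                           ┃   
                    ┗━━━━━━━━━━━━━━━━━━━━━━━━━━━┛   
                                                    
                                                    


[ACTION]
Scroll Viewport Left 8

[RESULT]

                     ┏━━━━━━━━━━━━━━━━━━━━━━━━━━┓━━━
                     ┃ CalendarWidget           ┃   
                     ┠──────────────────────────┨───
                     ┃      September 2027      ┃b0 
                     ┃Mo Tu We Th Fr Sa Su      ┃23 
                     ┃       1  2*  3  4  5     ┃58 
                     ┃ 6  7  8  9 10 11 12      ┃a5 
                     ┃13 14 15 16* 17 18 19     ┃a1 
                     ┃20 21 22 23 24 25 26      ┃8e 
                     ┃27 28 29* 30*             ┃96 
                     ┃                          ┃6f 
                     ┃                          ┃   
                     ┃                          ┃   
                     ┗━━━━━━━━━━━━━━━━━━━━━━━━━━┛   
                          ┃                         
                          ┃                         
                          ┃                         
                          ┗━━━━━━━━━━━━━━━━━━━━━━━━━
                                                    
                                                    
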